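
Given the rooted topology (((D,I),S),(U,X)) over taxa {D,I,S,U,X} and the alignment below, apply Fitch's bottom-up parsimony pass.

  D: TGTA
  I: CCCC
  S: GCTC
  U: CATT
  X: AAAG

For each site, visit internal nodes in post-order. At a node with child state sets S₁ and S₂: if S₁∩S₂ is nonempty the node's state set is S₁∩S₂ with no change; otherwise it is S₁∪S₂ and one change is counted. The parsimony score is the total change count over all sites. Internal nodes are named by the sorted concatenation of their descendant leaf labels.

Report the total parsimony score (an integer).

10

site 0, node DI: D={T} ∪ I={C} → {C,T} (+1)
site 0, node DIS: DI={C,T} ∪ S={G} → {C,G,T} (+1)
site 0, node UX: U={C} ∪ X={A} → {A,C} (+1)
site 0, node DISUX: DIS={C,G,T} ∩ UX={A,C} → {C} (+0)
site 1, node DI: D={G} ∪ I={C} → {C,G} (+1)
site 1, node DIS: DI={C,G} ∩ S={C} → {C} (+0)
site 1, node UX: U={A} ∩ X={A} → {A} (+0)
site 1, node DISUX: DIS={C} ∪ UX={A} → {A,C} (+1)
site 2, node DI: D={T} ∪ I={C} → {C,T} (+1)
site 2, node DIS: DI={C,T} ∩ S={T} → {T} (+0)
site 2, node UX: U={T} ∪ X={A} → {A,T} (+1)
site 2, node DISUX: DIS={T} ∩ UX={A,T} → {T} (+0)
site 3, node DI: D={A} ∪ I={C} → {A,C} (+1)
site 3, node DIS: DI={A,C} ∩ S={C} → {C} (+0)
site 3, node UX: U={T} ∪ X={G} → {G,T} (+1)
site 3, node DISUX: DIS={C} ∪ UX={G,T} → {C,G,T} (+1)
per-site changes: [3, 2, 2, 3]; total = 10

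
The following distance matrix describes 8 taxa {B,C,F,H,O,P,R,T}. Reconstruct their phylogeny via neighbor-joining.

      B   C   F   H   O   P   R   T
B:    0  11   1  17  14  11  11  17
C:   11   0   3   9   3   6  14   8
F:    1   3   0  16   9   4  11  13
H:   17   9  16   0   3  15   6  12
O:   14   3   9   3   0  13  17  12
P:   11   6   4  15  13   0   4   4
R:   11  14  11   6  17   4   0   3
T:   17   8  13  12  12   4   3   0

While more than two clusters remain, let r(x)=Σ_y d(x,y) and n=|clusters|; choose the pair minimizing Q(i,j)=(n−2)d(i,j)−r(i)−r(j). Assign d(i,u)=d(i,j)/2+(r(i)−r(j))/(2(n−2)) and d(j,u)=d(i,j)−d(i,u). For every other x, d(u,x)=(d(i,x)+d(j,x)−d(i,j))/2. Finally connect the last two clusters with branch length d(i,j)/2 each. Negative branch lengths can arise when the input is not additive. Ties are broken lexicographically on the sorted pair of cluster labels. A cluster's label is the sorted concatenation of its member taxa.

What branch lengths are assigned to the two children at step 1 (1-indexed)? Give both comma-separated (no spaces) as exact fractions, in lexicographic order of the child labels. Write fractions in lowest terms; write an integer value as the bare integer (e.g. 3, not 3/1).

31/12,-19/12

step 1: merge (B,F) at d=1, Q=-133; branch lengths B→31/12, F→-19/12; new cluster BF
  updated: d(BF,C)=13/2, d(BF,H)=16, d(BF,O)=11, d(BF,P)=7, d(BF,R)=21/2, d(BF,T)=29/2
step 2: merge (H,O) at d=3, Q=-105; branch lengths H→17/10, O→13/10; new cluster HO
  updated: d(BF,HO)=12, d(C,HO)=9/2, d(HO,P)=25/2, d(HO,R)=10, d(HO,T)=21/2
step 3: merge (C,HO) at d=9/2, Q=-141/2; branch lengths C→15/16, HO→57/16; new cluster CHO
  updated: d(BF,CHO)=7, d(CHO,P)=7, d(CHO,R)=39/4, d(CHO,T)=7
step 4: merge (BF,CHO) at d=7, Q=-195/4; branch lengths BF→39/8, CHO→17/8; new cluster BCFHO
  updated: d(BCFHO,P)=7/2, d(BCFHO,R)=53/8, d(BCFHO,T)=29/4
step 5: merge (BCFHO,P) at d=7/2, Q=-175/8; branch lengths BCFHO→103/32, P→9/32; new cluster BCFHOP
  updated: d(BCFHOP,R)=57/16, d(BCFHOP,T)=31/8
step 6: merge (BCFHOP,R) at d=57/16, Q=-167/16; branch lengths BCFHOP→71/32, R→43/32; new cluster BCFHOPR
  updated: d(BCFHOPR,T)=53/32
step 7: merge (BCFHOPR,T) at d=53/32; branch lengths BCFHOPR→53/64, T→53/64; new cluster BCFHOPRT
final tree: (((((B:31/12,F:-19/12):39/8,(C:15/16,(H:17/10,O:13/10):57/16):17/8):103/32,P:9/32):71/32,R:43/32):53/64,T:53/64)
total length: 775/32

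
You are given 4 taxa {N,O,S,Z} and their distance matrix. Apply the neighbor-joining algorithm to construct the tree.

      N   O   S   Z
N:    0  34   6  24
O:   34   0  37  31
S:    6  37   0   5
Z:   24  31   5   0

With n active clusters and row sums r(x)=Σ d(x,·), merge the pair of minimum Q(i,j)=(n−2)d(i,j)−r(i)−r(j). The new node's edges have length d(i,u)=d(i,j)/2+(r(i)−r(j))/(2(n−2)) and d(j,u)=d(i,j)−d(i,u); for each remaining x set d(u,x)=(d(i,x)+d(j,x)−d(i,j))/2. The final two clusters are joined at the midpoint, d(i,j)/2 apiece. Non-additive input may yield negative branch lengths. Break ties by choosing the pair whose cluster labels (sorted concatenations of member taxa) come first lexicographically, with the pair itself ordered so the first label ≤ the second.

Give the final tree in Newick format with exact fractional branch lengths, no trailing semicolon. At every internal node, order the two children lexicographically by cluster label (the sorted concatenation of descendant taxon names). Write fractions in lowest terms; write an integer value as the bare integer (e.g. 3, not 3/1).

1. join N+S (d=6, Q=-100) ⇒ NS; edges |N|=7, |S|=-1
  updated: d(NS,O)=65/2, d(NS,Z)=23/2
2. join NS+O (d=65/2, Q=-75) ⇒ NOS; edges |NS|=13/2, |O|=26
  updated: d(NOS,Z)=5
3. join NOS+Z (d=5) ⇒ NOSZ; edges |NOS|=5/2, |Z|=5/2
final tree: (((N:7,S:-1):13/2,O:26):5/2,Z:5/2)
total length: 87/2

(((N:7,S:-1):13/2,O:26):5/2,Z:5/2)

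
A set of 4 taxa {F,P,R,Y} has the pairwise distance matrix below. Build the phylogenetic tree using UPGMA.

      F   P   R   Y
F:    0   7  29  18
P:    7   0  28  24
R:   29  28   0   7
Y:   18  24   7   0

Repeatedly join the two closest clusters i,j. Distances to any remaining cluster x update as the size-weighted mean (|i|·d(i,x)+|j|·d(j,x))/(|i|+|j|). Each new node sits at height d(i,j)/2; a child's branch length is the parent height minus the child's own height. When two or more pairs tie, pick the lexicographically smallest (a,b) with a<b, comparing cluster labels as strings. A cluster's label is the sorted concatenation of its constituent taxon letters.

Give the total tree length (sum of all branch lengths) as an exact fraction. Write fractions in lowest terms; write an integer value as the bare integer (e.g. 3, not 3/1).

127/4

iteration 1: select F,P (d=7); attach at lengths (7/2, 7/2); label the merged cluster FP
  updated: d(FP,R)=57/2, d(FP,Y)=21
iteration 2: select R,Y (d=7); attach at lengths (7/2, 7/2); label the merged cluster RY
  updated: d(FP,RY)=99/4
iteration 3: select FP,RY (d=99/4); attach at lengths (71/8, 71/8); label the merged cluster FPRY
final tree: ((F:7/2,P:7/2):71/8,(R:7/2,Y:7/2):71/8)
total length: 127/4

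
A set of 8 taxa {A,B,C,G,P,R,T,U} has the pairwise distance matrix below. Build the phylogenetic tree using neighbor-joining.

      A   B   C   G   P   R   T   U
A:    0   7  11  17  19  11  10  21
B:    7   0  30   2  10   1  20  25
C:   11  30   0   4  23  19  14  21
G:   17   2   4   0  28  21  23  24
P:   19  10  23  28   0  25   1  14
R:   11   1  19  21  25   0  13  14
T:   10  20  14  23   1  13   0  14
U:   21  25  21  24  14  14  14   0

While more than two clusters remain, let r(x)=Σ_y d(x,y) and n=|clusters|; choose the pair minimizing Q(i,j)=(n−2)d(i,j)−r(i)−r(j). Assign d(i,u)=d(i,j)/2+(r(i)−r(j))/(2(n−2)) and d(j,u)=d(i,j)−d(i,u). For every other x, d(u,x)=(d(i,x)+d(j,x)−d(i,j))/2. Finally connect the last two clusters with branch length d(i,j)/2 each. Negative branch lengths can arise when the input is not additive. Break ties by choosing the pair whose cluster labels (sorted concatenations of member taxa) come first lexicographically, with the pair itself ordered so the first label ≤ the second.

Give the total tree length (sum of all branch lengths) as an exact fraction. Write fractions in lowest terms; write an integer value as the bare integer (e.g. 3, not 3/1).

341/8

step 1: merge (C,G) at d=4, Q=-217; branch lengths C→9/4, G→7/4; new cluster CG
  updated: d(A,CG)=12, d(B,CG)=14, d(CG,P)=47/2, d(CG,R)=18, d(CG,T)=33/2, d(CG,U)=41/2
step 2: merge (P,T) at d=1, Q=-162; branch lengths P→23/10, T→-13/10; new cluster PT
  updated: d(A,PT)=14, d(B,PT)=29/2, d(CG,PT)=39/2, d(PT,R)=37/2, d(PT,U)=27/2
step 3: merge (B,R) at d=1, Q=-120; branch lengths B→3/8, R→5/8; new cluster BR
  updated: d(A,BR)=17/2, d(BR,CG)=31/2, d(BR,PT)=16, d(BR,U)=19
step 4: merge (PT,U) at d=27/2, Q=-193/2; branch lengths PT→59/12, U→103/12; new cluster PTU
  updated: d(A,PTU)=43/4, d(BR,PTU)=43/4, d(CG,PTU)=53/4
step 5: merge (A,BR) at d=17/2, Q=-49; branch lengths A→27/8, BR→41/8; new cluster ABR
  updated: d(ABR,CG)=19/2, d(ABR,PTU)=13/2
step 6: merge (ABR,CG) at d=19/2, Q=-117/4; branch lengths ABR→11/8, CG→65/8; new cluster ABCGR
  updated: d(ABCGR,PTU)=41/8
step 7: merge (ABCGR,PTU) at d=41/8; branch lengths ABCGR→41/16, PTU→41/16; new cluster ABCGPRTU
final tree: (((A:27/8,(B:3/8,R:5/8):41/8):11/8,(C:9/4,G:7/4):65/8):41/16,((P:23/10,T:-13/10):59/12,U:103/12):41/16)
total length: 341/8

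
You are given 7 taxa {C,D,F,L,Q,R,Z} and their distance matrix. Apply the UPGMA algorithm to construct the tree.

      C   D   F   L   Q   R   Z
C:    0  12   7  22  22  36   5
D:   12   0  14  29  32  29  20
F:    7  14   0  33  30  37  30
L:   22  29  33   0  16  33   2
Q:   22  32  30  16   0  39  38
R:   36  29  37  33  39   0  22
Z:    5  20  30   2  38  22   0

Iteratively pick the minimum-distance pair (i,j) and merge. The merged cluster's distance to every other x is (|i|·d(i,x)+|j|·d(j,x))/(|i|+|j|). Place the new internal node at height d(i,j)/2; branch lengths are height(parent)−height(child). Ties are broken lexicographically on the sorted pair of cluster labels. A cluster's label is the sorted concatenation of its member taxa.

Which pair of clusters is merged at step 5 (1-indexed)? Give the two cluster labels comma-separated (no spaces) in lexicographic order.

iteration 1: select L,Z (d=2); attach at lengths (1, 1); label the merged cluster LZ
  updated: d(C,LZ)=27/2, d(D,LZ)=49/2, d(F,LZ)=63/2, d(LZ,Q)=27, d(LZ,R)=55/2
iteration 2: select C,F (d=7); attach at lengths (7/2, 7/2); label the merged cluster CF
  updated: d(CF,D)=13, d(CF,LZ)=45/2, d(CF,Q)=26, d(CF,R)=73/2
iteration 3: select CF,D (d=13); attach at lengths (3, 13/2); label the merged cluster CDF
  updated: d(CDF,LZ)=139/6, d(CDF,Q)=28, d(CDF,R)=34
iteration 4: select CDF,LZ (d=139/6); attach at lengths (61/12, 127/12); label the merged cluster CDFLZ
  updated: d(CDFLZ,Q)=138/5, d(CDFLZ,R)=157/5
iteration 5: select CDFLZ,Q (d=138/5); attach at lengths (133/60, 69/5); label the merged cluster CDFLQZ
  updated: d(CDFLQZ,R)=98/3
iteration 6: select CDFLQZ,R (d=98/3); attach at lengths (38/15, 49/3); label the merged cluster CDFLQRZ
final tree: (((((C:7/2,F:7/2):3,D:13/2):61/12,(L:1,Z:1):127/12):133/60,Q:69/5):38/15,R:49/3)
total length: 1381/20

CDFLZ,Q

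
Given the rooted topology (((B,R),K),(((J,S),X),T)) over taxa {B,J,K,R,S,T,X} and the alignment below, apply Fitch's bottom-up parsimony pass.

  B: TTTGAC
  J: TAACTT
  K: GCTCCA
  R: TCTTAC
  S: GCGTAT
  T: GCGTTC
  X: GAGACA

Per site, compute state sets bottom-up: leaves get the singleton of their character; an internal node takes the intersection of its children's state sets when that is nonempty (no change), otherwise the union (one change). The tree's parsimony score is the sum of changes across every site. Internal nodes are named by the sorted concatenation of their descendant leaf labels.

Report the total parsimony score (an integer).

18

BR@0: {T} ∩ {T} = {T} (intersection, +0)
BKR@0: {T} ∪ {G} = {G,T} (union, +1)
JS@0: {T} ∪ {G} = {G,T} (union, +1)
JSX@0: {G,T} ∩ {G} = {G} (intersection, +0)
JSTX@0: {G} ∩ {G} = {G} (intersection, +0)
BJKRSTX@0: {G,T} ∩ {G} = {G} (intersection, +0)
BR@1: {T} ∪ {C} = {C,T} (union, +1)
BKR@1: {C,T} ∩ {C} = {C} (intersection, +0)
JS@1: {A} ∪ {C} = {A,C} (union, +1)
JSX@1: {A,C} ∩ {A} = {A} (intersection, +0)
JSTX@1: {A} ∪ {C} = {A,C} (union, +1)
BJKRSTX@1: {C} ∩ {A,C} = {C} (intersection, +0)
BR@2: {T} ∩ {T} = {T} (intersection, +0)
BKR@2: {T} ∩ {T} = {T} (intersection, +0)
JS@2: {A} ∪ {G} = {A,G} (union, +1)
JSX@2: {A,G} ∩ {G} = {G} (intersection, +0)
JSTX@2: {G} ∩ {G} = {G} (intersection, +0)
BJKRSTX@2: {T} ∪ {G} = {G,T} (union, +1)
BR@3: {G} ∪ {T} = {G,T} (union, +1)
BKR@3: {G,T} ∪ {C} = {C,G,T} (union, +1)
JS@3: {C} ∪ {T} = {C,T} (union, +1)
JSX@3: {C,T} ∪ {A} = {A,C,T} (union, +1)
JSTX@3: {A,C,T} ∩ {T} = {T} (intersection, +0)
BJKRSTX@3: {C,G,T} ∩ {T} = {T} (intersection, +0)
BR@4: {A} ∩ {A} = {A} (intersection, +0)
BKR@4: {A} ∪ {C} = {A,C} (union, +1)
JS@4: {T} ∪ {A} = {A,T} (union, +1)
JSX@4: {A,T} ∪ {C} = {A,C,T} (union, +1)
JSTX@4: {A,C,T} ∩ {T} = {T} (intersection, +0)
BJKRSTX@4: {A,C} ∪ {T} = {A,C,T} (union, +1)
BR@5: {C} ∩ {C} = {C} (intersection, +0)
BKR@5: {C} ∪ {A} = {A,C} (union, +1)
JS@5: {T} ∩ {T} = {T} (intersection, +0)
JSX@5: {T} ∪ {A} = {A,T} (union, +1)
JSTX@5: {A,T} ∪ {C} = {A,C,T} (union, +1)
BJKRSTX@5: {A,C} ∩ {A,C,T} = {A,C} (intersection, +0)
per-site changes: [2, 3, 2, 4, 4, 3]; total = 18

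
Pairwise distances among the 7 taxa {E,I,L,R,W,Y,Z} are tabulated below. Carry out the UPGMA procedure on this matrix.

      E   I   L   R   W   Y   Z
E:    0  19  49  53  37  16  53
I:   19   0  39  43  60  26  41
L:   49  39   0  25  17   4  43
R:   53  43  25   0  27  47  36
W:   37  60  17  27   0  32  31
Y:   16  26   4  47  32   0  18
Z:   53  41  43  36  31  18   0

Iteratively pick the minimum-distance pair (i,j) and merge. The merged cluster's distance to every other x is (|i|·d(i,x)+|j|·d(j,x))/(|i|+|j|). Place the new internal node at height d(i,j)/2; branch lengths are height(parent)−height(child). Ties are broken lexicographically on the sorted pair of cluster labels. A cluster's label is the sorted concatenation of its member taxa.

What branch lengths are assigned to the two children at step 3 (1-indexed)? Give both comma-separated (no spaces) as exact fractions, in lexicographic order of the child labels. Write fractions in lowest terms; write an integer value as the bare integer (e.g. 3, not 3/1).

step 1: merge (L,Y) at d=4; branch lengths L→2, Y→2; new cluster LY
  updated: d(E,LY)=65/2, d(I,LY)=65/2, d(LY,R)=36, d(LY,W)=49/2, d(LY,Z)=61/2
step 2: merge (E,I) at d=19; branch lengths E→19/2, I→19/2; new cluster EI
  updated: d(EI,LY)=65/2, d(EI,R)=48, d(EI,W)=97/2, d(EI,Z)=47
step 3: merge (LY,W) at d=49/2; branch lengths LY→41/4, W→49/4; new cluster LWY
  updated: d(EI,LWY)=227/6, d(LWY,R)=33, d(LWY,Z)=92/3
step 4: merge (LWY,Z) at d=92/3; branch lengths LWY→37/12, Z→46/3; new cluster LWYZ
  updated: d(EI,LWYZ)=321/8, d(LWYZ,R)=135/4
step 5: merge (LWYZ,R) at d=135/4; branch lengths LWYZ→37/24, R→135/8; new cluster LRWYZ
  updated: d(EI,LRWYZ)=417/10
step 6: merge (EI,LRWYZ) at d=417/10; branch lengths EI→227/20, LRWYZ→159/40; new cluster EILRWYZ
final tree: ((E:19/2,I:19/2):227/20,((((L:2,Y:2):41/4,W:49/4):37/12,Z:46/3):37/24,R:135/8):159/40)
total length: 11719/120

41/4,49/4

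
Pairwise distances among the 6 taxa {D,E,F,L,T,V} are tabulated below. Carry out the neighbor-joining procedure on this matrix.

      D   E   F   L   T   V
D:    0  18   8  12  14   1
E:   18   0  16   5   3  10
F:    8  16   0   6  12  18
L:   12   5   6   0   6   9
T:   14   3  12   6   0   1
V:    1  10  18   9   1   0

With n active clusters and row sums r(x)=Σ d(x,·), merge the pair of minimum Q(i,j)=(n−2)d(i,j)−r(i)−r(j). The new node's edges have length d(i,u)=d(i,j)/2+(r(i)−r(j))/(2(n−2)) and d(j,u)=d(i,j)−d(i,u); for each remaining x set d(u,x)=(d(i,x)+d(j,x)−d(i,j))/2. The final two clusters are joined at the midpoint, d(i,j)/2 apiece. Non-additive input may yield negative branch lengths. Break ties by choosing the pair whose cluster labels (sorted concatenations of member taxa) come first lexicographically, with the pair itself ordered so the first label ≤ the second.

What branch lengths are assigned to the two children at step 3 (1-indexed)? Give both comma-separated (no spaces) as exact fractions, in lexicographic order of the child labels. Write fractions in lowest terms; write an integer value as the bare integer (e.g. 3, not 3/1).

step 1: merge (D,V) at d=1, Q=-88; branch lengths D→9/4, V→-5/4; new cluster DV
  updated: d(DV,E)=27/2, d(DV,F)=25/2, d(DV,L)=10, d(DV,T)=7
step 2: merge (E,T) at d=3, Q=-113/2; branch lengths E→37/12, T→-1/12; new cluster ET
  updated: d(DV,ET)=35/4, d(ET,F)=25/2, d(ET,L)=4
step 3: merge (DV,ET) at d=35/4, Q=-39; branch lengths DV→47/8, ET→23/8; new cluster DETV
  updated: d(DETV,F)=65/8, d(DETV,L)=21/8
step 4: merge (DETV,F) at d=65/8, Q=-67/4; branch lengths DETV→19/8, F→23/4; new cluster DEFTV
  updated: d(DEFTV,L)=1/4
step 5: merge (DEFTV,L) at d=1/4; branch lengths DEFTV→1/8, L→1/8; new cluster DEFLTV
final tree: ((((D:9/4,V:-5/4):47/8,(E:37/12,T:-1/12):23/8):19/8,F:23/4):1/8,L:1/8)
total length: 169/8

47/8,23/8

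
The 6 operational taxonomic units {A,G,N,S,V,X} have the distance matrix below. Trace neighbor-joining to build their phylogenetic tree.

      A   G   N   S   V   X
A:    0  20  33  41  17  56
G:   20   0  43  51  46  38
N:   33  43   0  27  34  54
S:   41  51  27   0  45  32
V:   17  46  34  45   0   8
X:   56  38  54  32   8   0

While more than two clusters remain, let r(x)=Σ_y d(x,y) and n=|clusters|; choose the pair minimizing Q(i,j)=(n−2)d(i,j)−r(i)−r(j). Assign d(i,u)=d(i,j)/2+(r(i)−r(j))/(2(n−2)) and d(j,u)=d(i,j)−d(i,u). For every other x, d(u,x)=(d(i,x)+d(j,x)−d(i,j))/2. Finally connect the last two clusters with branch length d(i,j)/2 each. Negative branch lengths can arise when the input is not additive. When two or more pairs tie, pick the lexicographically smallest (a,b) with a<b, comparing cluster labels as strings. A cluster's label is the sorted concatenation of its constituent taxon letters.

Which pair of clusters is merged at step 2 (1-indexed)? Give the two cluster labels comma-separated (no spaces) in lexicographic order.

A,G

1. join V+X (d=8, Q=-306) ⇒ VX; edges |V|=-3/4, |X|=35/4
  updated: d(A,VX)=65/2, d(G,VX)=38, d(N,VX)=40, d(S,VX)=69/2
2. join A+G (d=20, Q=-437/2) ⇒ AG; edges |A|=23/4, |G|=57/4
  updated: d(AG,N)=28, d(AG,S)=36, d(AG,VX)=101/4
3. join AG+VX (d=101/4, Q=-277/2) ⇒ AGVX; edges |AG|=10, |VX|=61/4
  updated: d(AGVX,N)=171/8, d(AGVX,S)=181/8
4. join AGVX+N (d=171/8, Q=-71) ⇒ AGNVX; edges |AGVX|=17/2, |N|=103/8
  updated: d(AGNVX,S)=113/8
5. join AGNVX+S (d=113/8) ⇒ AGNSVX; edges |AGNVX|=113/16, |S|=113/16
final tree: ((((A:23/4,G:57/4):10,(V:-3/4,X:35/4):61/4):17/2,N:103/8):113/16,S:113/16)
total length: 355/4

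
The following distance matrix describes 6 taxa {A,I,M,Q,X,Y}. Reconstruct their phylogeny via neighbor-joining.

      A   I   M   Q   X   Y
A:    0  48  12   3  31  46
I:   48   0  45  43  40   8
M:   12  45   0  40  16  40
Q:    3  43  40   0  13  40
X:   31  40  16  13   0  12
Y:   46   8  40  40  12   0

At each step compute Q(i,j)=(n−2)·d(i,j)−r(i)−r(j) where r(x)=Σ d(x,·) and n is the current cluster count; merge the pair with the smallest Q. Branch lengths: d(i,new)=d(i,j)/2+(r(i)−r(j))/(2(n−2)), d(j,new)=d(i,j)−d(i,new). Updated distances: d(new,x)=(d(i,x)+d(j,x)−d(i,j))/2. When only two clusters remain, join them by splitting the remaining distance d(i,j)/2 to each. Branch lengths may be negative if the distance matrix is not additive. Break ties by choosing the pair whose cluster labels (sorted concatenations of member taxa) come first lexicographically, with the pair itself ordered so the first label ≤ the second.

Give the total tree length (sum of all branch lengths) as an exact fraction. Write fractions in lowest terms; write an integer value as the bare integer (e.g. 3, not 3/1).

1003/16

step 1: merge (I,Y) at d=8, Q=-298; branch lengths I→35/4, Y→-3/4; new cluster IY
  updated: d(A,IY)=43, d(IY,M)=77/2, d(IY,Q)=75/2, d(IY,X)=22
step 2: merge (A,Q) at d=3, Q=-347/2; branch lengths A→3/4, Q→9/4; new cluster AQ
  updated: d(AQ,IY)=155/4, d(AQ,M)=49/2, d(AQ,X)=41/2
step 3: merge (AQ,M) at d=49/2, Q=-455/4; branch lengths AQ→215/16, M→177/16; new cluster AMQ
  updated: d(AMQ,IY)=211/8, d(AMQ,X)=6
step 4: merge (AMQ,IY) at d=211/8, Q=-435/8; branch lengths AMQ→83/16, IY→339/16; new cluster AIMQY
  updated: d(AIMQY,X)=13/16
step 5: merge (AIMQY,X) at d=13/16; branch lengths AIMQY→13/32, X→13/32; new cluster AIMQXY
final tree: ((((A:3/4,Q:9/4):215/16,M:177/16):83/16,(I:35/4,Y:-3/4):339/16):13/32,X:13/32)
total length: 1003/16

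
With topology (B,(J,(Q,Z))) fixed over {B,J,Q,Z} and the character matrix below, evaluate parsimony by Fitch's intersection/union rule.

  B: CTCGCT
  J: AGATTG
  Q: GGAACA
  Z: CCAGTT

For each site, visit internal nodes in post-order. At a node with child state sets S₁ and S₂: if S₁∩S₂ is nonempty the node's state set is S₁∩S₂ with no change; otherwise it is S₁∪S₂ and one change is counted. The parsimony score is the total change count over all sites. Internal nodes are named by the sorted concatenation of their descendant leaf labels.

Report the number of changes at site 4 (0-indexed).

site 0, node QZ: Q={G} ∪ Z={C} → {C,G} (+1)
site 0, node JQZ: J={A} ∪ QZ={C,G} → {A,C,G} (+1)
site 0, node BJQZ: B={C} ∩ JQZ={A,C,G} → {C} (+0)
site 1, node QZ: Q={G} ∪ Z={C} → {C,G} (+1)
site 1, node JQZ: J={G} ∩ QZ={C,G} → {G} (+0)
site 1, node BJQZ: B={T} ∪ JQZ={G} → {G,T} (+1)
site 2, node QZ: Q={A} ∩ Z={A} → {A} (+0)
site 2, node JQZ: J={A} ∩ QZ={A} → {A} (+0)
site 2, node BJQZ: B={C} ∪ JQZ={A} → {A,C} (+1)
site 3, node QZ: Q={A} ∪ Z={G} → {A,G} (+1)
site 3, node JQZ: J={T} ∪ QZ={A,G} → {A,G,T} (+1)
site 3, node BJQZ: B={G} ∩ JQZ={A,G,T} → {G} (+0)
site 4, node QZ: Q={C} ∪ Z={T} → {C,T} (+1)
site 4, node JQZ: J={T} ∩ QZ={C,T} → {T} (+0)
site 4, node BJQZ: B={C} ∪ JQZ={T} → {C,T} (+1)
site 5, node QZ: Q={A} ∪ Z={T} → {A,T} (+1)
site 5, node JQZ: J={G} ∪ QZ={A,T} → {A,G,T} (+1)
site 5, node BJQZ: B={T} ∩ JQZ={A,G,T} → {T} (+0)
per-site changes: [2, 2, 1, 2, 2, 2]; total = 11

2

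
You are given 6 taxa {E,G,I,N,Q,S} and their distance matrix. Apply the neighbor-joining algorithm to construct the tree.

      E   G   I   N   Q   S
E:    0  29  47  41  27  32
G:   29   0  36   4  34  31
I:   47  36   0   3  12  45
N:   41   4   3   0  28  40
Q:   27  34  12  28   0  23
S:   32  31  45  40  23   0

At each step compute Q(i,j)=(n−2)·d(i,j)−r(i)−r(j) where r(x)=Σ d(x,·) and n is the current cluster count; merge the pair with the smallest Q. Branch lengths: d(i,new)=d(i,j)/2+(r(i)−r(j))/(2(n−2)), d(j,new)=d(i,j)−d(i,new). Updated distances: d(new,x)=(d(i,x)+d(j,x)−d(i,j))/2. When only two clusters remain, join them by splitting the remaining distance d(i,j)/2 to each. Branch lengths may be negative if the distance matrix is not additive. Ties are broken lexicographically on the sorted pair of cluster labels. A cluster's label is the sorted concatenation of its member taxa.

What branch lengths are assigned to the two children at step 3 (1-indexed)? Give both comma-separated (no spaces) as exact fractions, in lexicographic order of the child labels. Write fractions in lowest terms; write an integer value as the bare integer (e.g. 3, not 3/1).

271/16,241/16

iteration 1: select I,N (d=3, Q=-247); attach at lengths (39/8, -15/8); label the merged cluster IN
  updated: d(E,IN)=85/2, d(G,IN)=37/2, d(IN,Q)=37/2, d(IN,S)=41
iteration 2: select G,IN (d=37/2, Q=-355/2); attach at lengths (95/12, 127/12); label the merged cluster GIN
  updated: d(E,GIN)=53/2, d(GIN,Q)=17, d(GIN,S)=107/4
iteration 3: select E,S (d=32, Q=-413/4); attach at lengths (271/16, 241/16); label the merged cluster ES
  updated: d(ES,GIN)=85/8, d(ES,Q)=9
iteration 4: select ES,GIN (d=85/8, Q=-293/8); attach at lengths (21/16, 149/16); label the merged cluster EGINS
  updated: d(EGINS,Q)=123/16
iteration 5: select EGINS,Q (d=123/16); attach at lengths (123/32, 123/32); label the merged cluster EGINQS
final tree: (((E:271/16,S:241/16):21/16,(G:95/12,(I:39/8,N:-15/8):127/12):149/16):123/32,Q:123/32)
total length: 1149/16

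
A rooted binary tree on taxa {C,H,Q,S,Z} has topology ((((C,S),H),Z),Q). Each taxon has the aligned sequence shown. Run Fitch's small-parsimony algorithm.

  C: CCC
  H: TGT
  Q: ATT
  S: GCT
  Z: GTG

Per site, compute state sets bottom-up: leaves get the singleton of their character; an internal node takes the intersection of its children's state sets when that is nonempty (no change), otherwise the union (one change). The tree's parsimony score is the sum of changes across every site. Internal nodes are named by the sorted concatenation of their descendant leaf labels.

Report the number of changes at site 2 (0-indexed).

2

site 0, node CS: C={C} ∪ S={G} → {C,G} (+1)
site 0, node CHS: CS={C,G} ∪ H={T} → {C,G,T} (+1)
site 0, node CHSZ: CHS={C,G,T} ∩ Z={G} → {G} (+0)
site 0, node CHQSZ: CHSZ={G} ∪ Q={A} → {A,G} (+1)
site 1, node CS: C={C} ∩ S={C} → {C} (+0)
site 1, node CHS: CS={C} ∪ H={G} → {C,G} (+1)
site 1, node CHSZ: CHS={C,G} ∪ Z={T} → {C,G,T} (+1)
site 1, node CHQSZ: CHSZ={C,G,T} ∩ Q={T} → {T} (+0)
site 2, node CS: C={C} ∪ S={T} → {C,T} (+1)
site 2, node CHS: CS={C,T} ∩ H={T} → {T} (+0)
site 2, node CHSZ: CHS={T} ∪ Z={G} → {G,T} (+1)
site 2, node CHQSZ: CHSZ={G,T} ∩ Q={T} → {T} (+0)
per-site changes: [3, 2, 2]; total = 7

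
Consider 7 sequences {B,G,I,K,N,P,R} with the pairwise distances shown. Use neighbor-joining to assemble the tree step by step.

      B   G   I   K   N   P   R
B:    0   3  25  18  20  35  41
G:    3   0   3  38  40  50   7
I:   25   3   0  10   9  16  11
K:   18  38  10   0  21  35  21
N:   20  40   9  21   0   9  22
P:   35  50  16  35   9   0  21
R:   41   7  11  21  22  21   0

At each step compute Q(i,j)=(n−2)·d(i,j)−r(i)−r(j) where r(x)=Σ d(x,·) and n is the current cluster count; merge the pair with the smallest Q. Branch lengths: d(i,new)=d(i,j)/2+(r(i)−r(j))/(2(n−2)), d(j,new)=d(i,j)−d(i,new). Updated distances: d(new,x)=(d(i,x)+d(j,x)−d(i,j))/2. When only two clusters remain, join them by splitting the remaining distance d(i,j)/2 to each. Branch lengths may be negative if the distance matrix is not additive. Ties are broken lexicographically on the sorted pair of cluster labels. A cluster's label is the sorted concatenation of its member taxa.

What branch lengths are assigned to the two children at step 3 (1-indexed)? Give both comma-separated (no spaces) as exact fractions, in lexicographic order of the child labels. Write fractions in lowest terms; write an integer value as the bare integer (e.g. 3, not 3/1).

233/24,175/24

iteration 1: select B,G (d=3, Q=-268); attach at lengths (8/5, 7/5); label the merged cluster BG
  updated: d(BG,I)=25/2, d(BG,K)=53/2, d(BG,N)=57/2, d(BG,P)=41, d(BG,R)=45/2
iteration 2: select N,P (d=9, Q=-351/2); attach at lengths (7/16, 137/16); label the merged cluster NP
  updated: d(BG,NP)=121/4, d(I,NP)=8, d(K,NP)=47/2, d(NP,R)=17
iteration 3: select NP,R (d=17, Q=-397/4); attach at lengths (233/24, 175/24); label the merged cluster NPR
  updated: d(BG,NPR)=143/8, d(I,NPR)=1, d(K,NPR)=55/4
iteration 4: select BG,I (d=25/2, Q=-443/8); attach at lengths (467/32, -67/32); label the merged cluster BGI
  updated: d(BGI,K)=12, d(BGI,NPR)=51/16
iteration 5: select BGI,K (d=12, Q=-463/16); attach at lengths (23/32, 361/32); label the merged cluster BGIK
  updated: d(BGIK,NPR)=79/32
iteration 6: select BGIK,NPR (d=79/32); attach at lengths (79/64, 79/64); label the merged cluster BGIKNPR
final tree: ((((B:8/5,G:7/5):467/32,I:-67/32):23/32,K:361/32):79/64,((N:7/16,P:137/16):233/24,R:175/24):79/64)
total length: 1791/32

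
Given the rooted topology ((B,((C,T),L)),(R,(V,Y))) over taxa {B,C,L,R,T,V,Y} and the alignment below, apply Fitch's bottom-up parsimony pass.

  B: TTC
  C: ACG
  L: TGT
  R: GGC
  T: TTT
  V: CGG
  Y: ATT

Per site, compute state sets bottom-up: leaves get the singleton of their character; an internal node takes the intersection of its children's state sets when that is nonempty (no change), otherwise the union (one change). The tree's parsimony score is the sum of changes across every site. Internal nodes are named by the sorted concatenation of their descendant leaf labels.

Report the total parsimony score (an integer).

12

CT@0: {A} ∪ {T} = {A,T} (union, +1)
CLT@0: {A,T} ∩ {T} = {T} (intersection, +0)
BCLT@0: {T} ∩ {T} = {T} (intersection, +0)
VY@0: {C} ∪ {A} = {A,C} (union, +1)
RVY@0: {G} ∪ {A,C} = {A,C,G} (union, +1)
BCLRTVY@0: {T} ∪ {A,C,G} = {A,C,G,T} (union, +1)
CT@1: {C} ∪ {T} = {C,T} (union, +1)
CLT@1: {C,T} ∪ {G} = {C,G,T} (union, +1)
BCLT@1: {T} ∩ {C,G,T} = {T} (intersection, +0)
VY@1: {G} ∪ {T} = {G,T} (union, +1)
RVY@1: {G} ∩ {G,T} = {G} (intersection, +0)
BCLRTVY@1: {T} ∪ {G} = {G,T} (union, +1)
CT@2: {G} ∪ {T} = {G,T} (union, +1)
CLT@2: {G,T} ∩ {T} = {T} (intersection, +0)
BCLT@2: {C} ∪ {T} = {C,T} (union, +1)
VY@2: {G} ∪ {T} = {G,T} (union, +1)
RVY@2: {C} ∪ {G,T} = {C,G,T} (union, +1)
BCLRTVY@2: {C,T} ∩ {C,G,T} = {C,T} (intersection, +0)
per-site changes: [4, 4, 4]; total = 12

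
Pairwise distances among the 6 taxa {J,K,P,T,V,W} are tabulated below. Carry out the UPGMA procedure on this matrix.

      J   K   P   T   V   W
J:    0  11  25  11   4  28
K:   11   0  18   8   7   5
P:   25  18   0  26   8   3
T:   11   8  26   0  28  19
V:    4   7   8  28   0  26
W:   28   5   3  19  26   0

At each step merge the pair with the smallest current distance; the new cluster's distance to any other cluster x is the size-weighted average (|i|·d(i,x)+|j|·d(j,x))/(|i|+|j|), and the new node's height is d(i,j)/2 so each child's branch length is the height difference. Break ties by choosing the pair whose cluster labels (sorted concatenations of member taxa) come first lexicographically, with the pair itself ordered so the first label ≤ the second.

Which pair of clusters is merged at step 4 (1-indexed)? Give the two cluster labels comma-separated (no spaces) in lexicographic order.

JV,KT

step 1: merge (P,W) at d=3; branch lengths P→3/2, W→3/2; new cluster PW
  updated: d(J,PW)=53/2, d(K,PW)=23/2, d(PW,T)=45/2, d(PW,V)=17
step 2: merge (J,V) at d=4; branch lengths J→2, V→2; new cluster JV
  updated: d(JV,K)=9, d(JV,PW)=87/4, d(JV,T)=39/2
step 3: merge (K,T) at d=8; branch lengths K→4, T→4; new cluster KT
  updated: d(JV,KT)=57/4, d(KT,PW)=17
step 4: merge (JV,KT) at d=57/4; branch lengths JV→41/8, KT→25/8; new cluster JKTV
  updated: d(JKTV,PW)=155/8
step 5: merge (JKTV,PW) at d=155/8; branch lengths JKTV→41/16, PW→131/16; new cluster JKPTVW
final tree: (((J:2,V:2):41/8,(K:4,T:4):25/8):41/16,(P:3/2,W:3/2):131/16)
total length: 34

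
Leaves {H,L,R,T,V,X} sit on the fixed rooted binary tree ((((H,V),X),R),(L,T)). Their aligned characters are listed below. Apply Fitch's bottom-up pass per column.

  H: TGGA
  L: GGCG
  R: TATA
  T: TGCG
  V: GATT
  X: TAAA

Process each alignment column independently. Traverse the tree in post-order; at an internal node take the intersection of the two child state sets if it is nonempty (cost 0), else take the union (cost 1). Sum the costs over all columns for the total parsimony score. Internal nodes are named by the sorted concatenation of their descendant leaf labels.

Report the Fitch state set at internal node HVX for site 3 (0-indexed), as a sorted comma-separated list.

A

HV@0: {T} ∪ {G} = {G,T} (union, +1)
HVX@0: {G,T} ∩ {T} = {T} (intersection, +0)
HRVX@0: {T} ∩ {T} = {T} (intersection, +0)
LT@0: {G} ∪ {T} = {G,T} (union, +1)
HLRTVX@0: {T} ∩ {G,T} = {T} (intersection, +0)
HV@1: {G} ∪ {A} = {A,G} (union, +1)
HVX@1: {A,G} ∩ {A} = {A} (intersection, +0)
HRVX@1: {A} ∩ {A} = {A} (intersection, +0)
LT@1: {G} ∩ {G} = {G} (intersection, +0)
HLRTVX@1: {A} ∪ {G} = {A,G} (union, +1)
HV@2: {G} ∪ {T} = {G,T} (union, +1)
HVX@2: {G,T} ∪ {A} = {A,G,T} (union, +1)
HRVX@2: {A,G,T} ∩ {T} = {T} (intersection, +0)
LT@2: {C} ∩ {C} = {C} (intersection, +0)
HLRTVX@2: {T} ∪ {C} = {C,T} (union, +1)
HV@3: {A} ∪ {T} = {A,T} (union, +1)
HVX@3: {A,T} ∩ {A} = {A} (intersection, +0)
HRVX@3: {A} ∩ {A} = {A} (intersection, +0)
LT@3: {G} ∩ {G} = {G} (intersection, +0)
HLRTVX@3: {A} ∪ {G} = {A,G} (union, +1)
per-site changes: [2, 2, 3, 2]; total = 9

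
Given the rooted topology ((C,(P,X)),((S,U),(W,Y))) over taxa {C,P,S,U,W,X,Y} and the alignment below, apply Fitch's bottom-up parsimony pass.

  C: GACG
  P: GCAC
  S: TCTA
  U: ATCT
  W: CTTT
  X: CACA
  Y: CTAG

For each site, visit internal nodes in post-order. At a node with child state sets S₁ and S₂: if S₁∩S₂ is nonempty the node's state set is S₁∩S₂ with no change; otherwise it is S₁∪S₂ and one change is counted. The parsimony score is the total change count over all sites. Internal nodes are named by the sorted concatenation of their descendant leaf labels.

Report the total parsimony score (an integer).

16

PX@0: {G} ∪ {C} = {C,G} (union, +1)
CPX@0: {G} ∩ {C,G} = {G} (intersection, +0)
SU@0: {T} ∪ {A} = {A,T} (union, +1)
WY@0: {C} ∩ {C} = {C} (intersection, +0)
SUWY@0: {A,T} ∪ {C} = {A,C,T} (union, +1)
CPSUWXY@0: {G} ∪ {A,C,T} = {A,C,G,T} (union, +1)
PX@1: {C} ∪ {A} = {A,C} (union, +1)
CPX@1: {A} ∩ {A,C} = {A} (intersection, +0)
SU@1: {C} ∪ {T} = {C,T} (union, +1)
WY@1: {T} ∩ {T} = {T} (intersection, +0)
SUWY@1: {C,T} ∩ {T} = {T} (intersection, +0)
CPSUWXY@1: {A} ∪ {T} = {A,T} (union, +1)
PX@2: {A} ∪ {C} = {A,C} (union, +1)
CPX@2: {C} ∩ {A,C} = {C} (intersection, +0)
SU@2: {T} ∪ {C} = {C,T} (union, +1)
WY@2: {T} ∪ {A} = {A,T} (union, +1)
SUWY@2: {C,T} ∩ {A,T} = {T} (intersection, +0)
CPSUWXY@2: {C} ∪ {T} = {C,T} (union, +1)
PX@3: {C} ∪ {A} = {A,C} (union, +1)
CPX@3: {G} ∪ {A,C} = {A,C,G} (union, +1)
SU@3: {A} ∪ {T} = {A,T} (union, +1)
WY@3: {T} ∪ {G} = {G,T} (union, +1)
SUWY@3: {A,T} ∩ {G,T} = {T} (intersection, +0)
CPSUWXY@3: {A,C,G} ∪ {T} = {A,C,G,T} (union, +1)
per-site changes: [4, 3, 4, 5]; total = 16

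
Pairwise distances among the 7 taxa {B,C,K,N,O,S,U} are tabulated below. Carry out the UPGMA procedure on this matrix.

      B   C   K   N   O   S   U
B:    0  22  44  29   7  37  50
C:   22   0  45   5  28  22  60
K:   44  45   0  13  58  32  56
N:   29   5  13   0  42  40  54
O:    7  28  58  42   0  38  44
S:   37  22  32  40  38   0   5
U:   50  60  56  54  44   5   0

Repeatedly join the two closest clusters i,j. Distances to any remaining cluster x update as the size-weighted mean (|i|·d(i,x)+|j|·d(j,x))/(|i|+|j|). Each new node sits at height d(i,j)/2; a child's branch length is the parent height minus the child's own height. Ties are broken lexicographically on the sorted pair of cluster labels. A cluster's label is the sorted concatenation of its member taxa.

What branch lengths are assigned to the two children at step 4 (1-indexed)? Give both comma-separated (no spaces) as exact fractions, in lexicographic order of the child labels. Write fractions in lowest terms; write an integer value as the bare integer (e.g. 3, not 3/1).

1. join C+N (d=5) ⇒ CN; edges |C|=5/2, |N|=5/2
  updated: d(B,CN)=51/2, d(CN,K)=29, d(CN,O)=35, d(CN,S)=31, d(CN,U)=57
2. join S+U (d=5) ⇒ SU; edges |S|=5/2, |U|=5/2
  updated: d(B,SU)=87/2, d(CN,SU)=44, d(K,SU)=44, d(O,SU)=41
3. join B+O (d=7) ⇒ BO; edges |B|=7/2, |O|=7/2
  updated: d(BO,CN)=121/4, d(BO,K)=51, d(BO,SU)=169/4
4. join CN+K (d=29) ⇒ CKN; edges |CN|=12, |K|=29/2
  updated: d(BO,CKN)=223/6, d(CKN,SU)=44
5. join BO+CKN (d=223/6) ⇒ BCKNO; edges |BO|=181/12, |CKN|=49/12
  updated: d(BCKNO,SU)=433/10
6. join BCKNO+SU (d=433/10) ⇒ BCKNOSU; edges |BCKNO|=46/15, |SU|=383/20
final tree: (((B:7/2,O:7/2):181/12,((C:5/2,N:5/2):12,K:29/2):49/12):46/15,(S:5/2,U:5/2):383/20)
total length: 5093/60

12,29/2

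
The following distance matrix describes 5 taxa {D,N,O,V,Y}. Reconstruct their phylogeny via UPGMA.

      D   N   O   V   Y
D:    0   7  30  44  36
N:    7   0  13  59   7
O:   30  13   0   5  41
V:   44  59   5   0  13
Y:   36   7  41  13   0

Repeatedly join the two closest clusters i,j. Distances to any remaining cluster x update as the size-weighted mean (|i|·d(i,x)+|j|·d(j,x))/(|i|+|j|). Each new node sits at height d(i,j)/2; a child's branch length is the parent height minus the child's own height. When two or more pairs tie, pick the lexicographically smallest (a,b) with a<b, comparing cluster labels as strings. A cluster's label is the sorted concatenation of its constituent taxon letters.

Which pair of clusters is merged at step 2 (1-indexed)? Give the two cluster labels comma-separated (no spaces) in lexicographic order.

1. join O+V (d=5) ⇒ OV; edges |O|=5/2, |V|=5/2
  updated: d(D,OV)=37, d(N,OV)=36, d(OV,Y)=27
2. join D+N (d=7) ⇒ DN; edges |D|=7/2, |N|=7/2
  updated: d(DN,OV)=73/2, d(DN,Y)=43/2
3. join DN+Y (d=43/2) ⇒ DNY; edges |DN|=29/4, |Y|=43/4
  updated: d(DNY,OV)=100/3
4. join DNY+OV (d=100/3) ⇒ DNOVY; edges |DNY|=71/12, |OV|=85/6
final tree: (((D:7/2,N:7/2):29/4,Y:43/4):71/12,(O:5/2,V:5/2):85/6)
total length: 601/12

D,N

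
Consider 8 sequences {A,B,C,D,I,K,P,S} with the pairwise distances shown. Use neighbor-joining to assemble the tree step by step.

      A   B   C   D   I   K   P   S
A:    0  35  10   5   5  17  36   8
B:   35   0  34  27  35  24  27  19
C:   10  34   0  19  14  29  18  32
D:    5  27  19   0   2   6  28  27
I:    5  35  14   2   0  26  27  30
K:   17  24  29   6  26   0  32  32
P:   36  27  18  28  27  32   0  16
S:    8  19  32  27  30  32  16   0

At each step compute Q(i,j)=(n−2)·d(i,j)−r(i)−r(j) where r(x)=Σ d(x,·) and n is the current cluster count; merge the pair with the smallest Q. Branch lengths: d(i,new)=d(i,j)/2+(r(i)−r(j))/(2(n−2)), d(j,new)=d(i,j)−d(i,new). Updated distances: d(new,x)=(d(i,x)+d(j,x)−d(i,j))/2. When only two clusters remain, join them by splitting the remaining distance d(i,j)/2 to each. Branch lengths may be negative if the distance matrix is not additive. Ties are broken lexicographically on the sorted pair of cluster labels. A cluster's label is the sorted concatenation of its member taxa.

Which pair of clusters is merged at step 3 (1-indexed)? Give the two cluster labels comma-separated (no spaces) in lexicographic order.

step 1: merge (P,S) at d=16, Q=-252; branch lengths P→29/3, S→19/3; new cluster PS
  updated: d(A,PS)=14, d(B,PS)=15, d(C,PS)=17, d(D,PS)=39/2, d(I,PS)=41/2, d(K,PS)=24
step 2: merge (B,PS) at d=15, Q=-205; branch lengths B→27/2, PS→3/2; new cluster BPS
  updated: d(A,BPS)=17, d(BPS,C)=18, d(BPS,D)=63/4, d(BPS,I)=81/4, d(BPS,K)=33/2
step 3: merge (D,K) at d=6, Q=-473/4; branch lengths D→-91/32, K→283/32; new cluster DK
  updated: d(A,DK)=8, d(BPS,DK)=105/8, d(C,DK)=21, d(DK,I)=11
step 4: merge (BPS,DK) at d=105/8, Q=-657/8; branch lengths BPS→437/48, DK→193/48; new cluster BDKPS
  updated: d(A,BDKPS)=95/16, d(BDKPS,C)=207/16, d(BDKPS,I)=145/16
step 5: merge (A,I) at d=5, Q=-39; branch lengths A→23/32, I→137/32; new cluster AI
  updated: d(AI,BDKPS)=5, d(AI,C)=19/2
step 6: merge (AI,BDKPS) at d=5, Q=-439/16; branch lengths AI→25/32, BDKPS→135/32; new cluster ABDIKPS
  updated: d(ABDIKPS,C)=279/32
step 7: merge (ABDIKPS,C) at d=279/32; branch lengths ABDIKPS→279/64, C→279/64; new cluster ABCDIKPS
final tree: (((A:23/32,I:137/32):25/32,((B:27/2,(P:29/3,S:19/3):3/2):437/48,(D:-91/32,K:283/32):193/48):135/32):279/64,C:279/64)
total length: 2203/32

D,K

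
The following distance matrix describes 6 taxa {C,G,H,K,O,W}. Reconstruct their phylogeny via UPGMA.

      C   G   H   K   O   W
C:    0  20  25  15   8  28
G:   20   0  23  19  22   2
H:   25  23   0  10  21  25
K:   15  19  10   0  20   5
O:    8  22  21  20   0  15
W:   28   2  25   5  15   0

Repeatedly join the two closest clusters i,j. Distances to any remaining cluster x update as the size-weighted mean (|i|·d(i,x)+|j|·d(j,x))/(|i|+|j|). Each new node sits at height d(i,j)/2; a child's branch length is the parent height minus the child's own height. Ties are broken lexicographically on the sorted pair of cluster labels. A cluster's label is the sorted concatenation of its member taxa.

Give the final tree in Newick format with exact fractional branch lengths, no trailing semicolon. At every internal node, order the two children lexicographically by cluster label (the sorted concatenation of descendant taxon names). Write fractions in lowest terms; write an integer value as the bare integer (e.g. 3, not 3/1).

step 1: merge (G,W) at d=2; branch lengths G→1, W→1; new cluster GW
  updated: d(C,GW)=24, d(GW,H)=24, d(GW,K)=12, d(GW,O)=37/2
step 2: merge (C,O) at d=8; branch lengths C→4, O→4; new cluster CO
  updated: d(CO,GW)=85/4, d(CO,H)=23, d(CO,K)=35/2
step 3: merge (H,K) at d=10; branch lengths H→5, K→5; new cluster HK
  updated: d(CO,HK)=81/4, d(GW,HK)=18
step 4: merge (GW,HK) at d=18; branch lengths GW→8, HK→4; new cluster GHKW
  updated: d(CO,GHKW)=83/4
step 5: merge (CO,GHKW) at d=83/4; branch lengths CO→51/8, GHKW→11/8; new cluster CGHKOW
final tree: ((C:4,O:4):51/8,((G:1,W:1):8,(H:5,K:5):4):11/8)
total length: 159/4

((C:4,O:4):51/8,((G:1,W:1):8,(H:5,K:5):4):11/8)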